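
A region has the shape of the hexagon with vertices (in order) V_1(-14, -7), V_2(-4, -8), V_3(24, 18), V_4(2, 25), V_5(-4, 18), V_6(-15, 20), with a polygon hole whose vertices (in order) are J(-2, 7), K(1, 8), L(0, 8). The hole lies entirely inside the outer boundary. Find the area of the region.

739

Outer boundary:
Cross-terms: 84, 120, 564, 136, 190, 385  ⇒  Σ = 1479
Area = |Σ|/2 = 739.5.
Hole:
Apply the surveyor's formula: 2A = Σ (x_i·y_{i+1} − x_{i+1}·y_i), indices taken mod 3.
Σ = (-23) + (8) + (16) = 1
Area = |Σ|/2 = 0.5.
Net area = 739.5 − 0.5 = 739.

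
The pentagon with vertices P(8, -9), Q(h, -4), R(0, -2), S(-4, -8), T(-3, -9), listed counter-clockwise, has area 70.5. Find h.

Write out the shoelace sum; only the two edges meeting at Q involve h:
2·Area = [(8·(-4) − h·(-9)) + (h·(-2) − 0·(-4))] + 103
       = 7·h + 71 = 141
⇒ h = 10.

10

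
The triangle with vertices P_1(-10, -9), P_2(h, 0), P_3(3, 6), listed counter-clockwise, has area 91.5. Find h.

The doubled signed area Σ (x_i y_{i+1} − x_{i+1} y_i) is linear in h.
With h=0 it equals 33; the coefficient of h is 15 (from the two edges through P_2).
So 15·h + 33 = 2·91.5 = 183 ⇒ h = 10.

10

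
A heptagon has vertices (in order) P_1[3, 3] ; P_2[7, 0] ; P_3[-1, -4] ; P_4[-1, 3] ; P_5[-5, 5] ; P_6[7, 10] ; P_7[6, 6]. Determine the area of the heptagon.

74.5

Apply the shoelace formula: 2A = Σ (x_i·y_{i+1} − x_{i+1}·y_i), indices taken mod 7.
P_1→P_2: (3)(0) − (7)(3) = -21
P_2→P_3: (7)(-4) − (-1)(0) = -28
P_3→P_4: (-1)(3) − (-1)(-4) = -7
P_4→P_5: (-1)(5) − (-5)(3) = 10
P_5→P_6: (-5)(10) − (7)(5) = -85
P_6→P_7: (7)(6) − (6)(10) = -18
P_7→P_1: (6)(3) − (3)(6) = 0
Σ = -149
Area = |Σ|/2 = 74.5.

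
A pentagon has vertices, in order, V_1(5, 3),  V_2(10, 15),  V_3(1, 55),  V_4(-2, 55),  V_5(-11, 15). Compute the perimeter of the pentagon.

118

|V_1V_2| = √((5)² + (12)²) = √169 = 13
|V_2V_3| = √((-9)² + (40)²) = √1681 = 41
|V_3V_4| = √((-3)² + (0)²) = √9 = 3
|V_4V_5| = √((-9)² + (-40)²) = √1681 = 41
|V_5V_1| = √((16)² + (-12)²) = √400 = 20
Perimeter = 13 + 41 + 3 + 41 + 20 = 118.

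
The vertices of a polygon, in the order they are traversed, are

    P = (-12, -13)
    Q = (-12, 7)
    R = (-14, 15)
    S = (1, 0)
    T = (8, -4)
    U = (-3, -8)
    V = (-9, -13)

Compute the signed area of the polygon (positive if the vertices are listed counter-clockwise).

-244.5

Σ = (-240) + (-82) + (-15) + (-4) + (-76) + (-33) + (-39) = -489
Signed area = Σ/2 = -244.5 (negative ⇒ clockwise traversal).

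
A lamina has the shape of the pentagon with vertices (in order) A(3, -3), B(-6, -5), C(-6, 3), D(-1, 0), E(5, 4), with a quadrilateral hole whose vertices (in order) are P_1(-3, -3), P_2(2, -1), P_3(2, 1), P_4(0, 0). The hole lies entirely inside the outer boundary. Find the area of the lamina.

48

Outer boundary:
Apply Gauss's area formula: 2A = Σ (x_i·y_{i+1} − x_{i+1}·y_i), indices taken mod 5.
Cross-terms: -33, -48, 3, -4, -27  ⇒  Σ = -109
Area = |Σ|/2 = 54.5.
Hole:
P_1→P_2: (-3)(-1) − (2)(-3) = 9
P_2→P_3: (2)(1) − (2)(-1) = 4
P_3→P_4: (2)(0) − (0)(1) = 0
P_4→P_1: (0)(-3) − (-3)(0) = 0
Σ = 13
Area = |Σ|/2 = 6.5.
Net area = 54.5 − 6.5 = 48.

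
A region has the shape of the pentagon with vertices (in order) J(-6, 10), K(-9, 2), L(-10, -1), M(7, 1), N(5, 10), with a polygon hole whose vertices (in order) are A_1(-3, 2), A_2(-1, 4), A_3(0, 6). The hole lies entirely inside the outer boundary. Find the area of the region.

Outer boundary:
Apply the shoelace formula: 2A = Σ (x_i·y_{i+1} − x_{i+1}·y_i), indices taken mod 5.
J→K: (-6)(2) − (-9)(10) = 78
K→L: (-9)(-1) − (-10)(2) = 29
L→M: (-10)(1) − (7)(-1) = -3
M→N: (7)(10) − (5)(1) = 65
N→J: (5)(10) − (-6)(10) = 110
Σ = 279
Area = |Σ|/2 = 139.5.
Hole:
Apply the shoelace (surveyor's) formula: 2A = Σ (x_i·y_{i+1} − x_{i+1}·y_i), indices taken mod 3.
A_1→A_2: (-3)(4) − (-1)(2) = -10
A_2→A_3: (-1)(6) − (0)(4) = -6
A_3→A_1: (0)(2) − (-3)(6) = 18
Σ = 2
Area = |Σ|/2 = 1.
Net area = 139.5 − 1 = 138.5.

138.5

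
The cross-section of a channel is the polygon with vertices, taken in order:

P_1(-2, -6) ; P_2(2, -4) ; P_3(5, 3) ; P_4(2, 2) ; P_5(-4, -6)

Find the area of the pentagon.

29

Apply Gauss's area formula: 2A = Σ (x_i·y_{i+1} − x_{i+1}·y_i), indices taken mod 5.
P_1→P_2: (-2)(-4) − (2)(-6) = 20
P_2→P_3: (2)(3) − (5)(-4) = 26
P_3→P_4: (5)(2) − (2)(3) = 4
P_4→P_5: (2)(-6) − (-4)(2) = -4
P_5→P_1: (-4)(-6) − (-2)(-6) = 12
Σ = 58
Area = |Σ|/2 = 29.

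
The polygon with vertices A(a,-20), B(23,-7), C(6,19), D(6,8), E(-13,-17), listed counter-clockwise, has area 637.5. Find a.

Write out the shoelace sum; only the two edges meeting at A involve a:
2·Area = [((-13)·(-20) − a·(-17)) + (a·(-7) − 23·(-20))] + 415
       = 10·a + 1135 = 1275
⇒ a = 14.

14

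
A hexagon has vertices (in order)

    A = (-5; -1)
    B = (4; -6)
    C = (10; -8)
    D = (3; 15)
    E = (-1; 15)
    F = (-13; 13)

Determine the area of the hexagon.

Σ = (34) + (28) + (174) + (60) + (182) + (78) = 556
Area = |Σ|/2 = 278.

278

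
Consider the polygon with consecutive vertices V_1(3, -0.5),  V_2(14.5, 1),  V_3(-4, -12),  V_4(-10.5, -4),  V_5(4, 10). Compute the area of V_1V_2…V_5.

195.375

Apply the shoelace (surveyor's) formula: 2A = Σ (x_i·y_{i+1} − x_{i+1}·y_i), indices taken mod 5.
Cross-terms: 10.25, -170, -110, -89, -32  ⇒  Σ = -390.75
Area = |Σ|/2 = 195.375.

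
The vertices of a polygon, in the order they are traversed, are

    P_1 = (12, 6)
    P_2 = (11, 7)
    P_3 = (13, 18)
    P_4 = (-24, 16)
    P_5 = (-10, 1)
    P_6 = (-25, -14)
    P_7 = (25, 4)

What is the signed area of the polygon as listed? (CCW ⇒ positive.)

Apply the surveyor's formula: 2A = Σ (x_i·y_{i+1} − x_{i+1}·y_i), indices taken mod 7.
P_1→P_2: (12)(7) − (11)(6) = 18
P_2→P_3: (11)(18) − (13)(7) = 107
P_3→P_4: (13)(16) − (-24)(18) = 640
P_4→P_5: (-24)(1) − (-10)(16) = 136
P_5→P_6: (-10)(-14) − (-25)(1) = 165
P_6→P_7: (-25)(4) − (25)(-14) = 250
P_7→P_1: (25)(6) − (12)(4) = 102
Σ = 1418
Signed area = Σ/2 = 709 (positive ⇒ counter-clockwise traversal).

709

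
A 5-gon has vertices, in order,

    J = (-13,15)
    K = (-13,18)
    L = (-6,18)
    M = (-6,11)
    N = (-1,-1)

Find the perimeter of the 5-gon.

|JK| = √((0)² + (3)²) = √9 = 3
|KL| = √((7)² + (0)²) = √49 = 7
|LM| = √((0)² + (-7)²) = √49 = 7
|MN| = √((5)² + (-12)²) = √169 = 13
|NJ| = √((-12)² + (16)²) = √400 = 20
Perimeter = 3 + 7 + 7 + 13 + 20 = 50.

50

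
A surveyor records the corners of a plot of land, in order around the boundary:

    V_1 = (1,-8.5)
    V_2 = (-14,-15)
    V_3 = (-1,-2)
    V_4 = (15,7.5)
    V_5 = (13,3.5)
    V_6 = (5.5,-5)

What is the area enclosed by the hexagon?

Apply the shoelace (surveyor's) formula: 2A = Σ (x_i·y_{i+1} − x_{i+1}·y_i), indices taken mod 6.
V_1→V_2: (1)(-15) − (-14)(-8.5) = -134
V_2→V_3: (-14)(-2) − (-1)(-15) = 13
V_3→V_4: (-1)(7.5) − (15)(-2) = 22.5
V_4→V_5: (15)(3.5) − (13)(7.5) = -45
V_5→V_6: (13)(-5) − (5.5)(3.5) = -84.25
V_6→V_1: (5.5)(-8.5) − (1)(-5) = -41.75
Σ = -269.5
Area = |Σ|/2 = 134.75.

134.75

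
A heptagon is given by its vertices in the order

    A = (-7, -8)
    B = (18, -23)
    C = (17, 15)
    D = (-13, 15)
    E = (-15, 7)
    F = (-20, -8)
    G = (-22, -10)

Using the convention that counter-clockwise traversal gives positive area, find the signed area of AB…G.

Apply Gauss's area formula: 2A = Σ (x_i·y_{i+1} − x_{i+1}·y_i), indices taken mod 7.
A→B: (-7)(-23) − (18)(-8) = 305
B→C: (18)(15) − (17)(-23) = 661
C→D: (17)(15) − (-13)(15) = 450
D→E: (-13)(7) − (-15)(15) = 134
E→F: (-15)(-8) − (-20)(7) = 260
F→G: (-20)(-10) − (-22)(-8) = 24
G→A: (-22)(-8) − (-7)(-10) = 106
Σ = 1940
Signed area = Σ/2 = 970 (positive ⇒ counter-clockwise traversal).

970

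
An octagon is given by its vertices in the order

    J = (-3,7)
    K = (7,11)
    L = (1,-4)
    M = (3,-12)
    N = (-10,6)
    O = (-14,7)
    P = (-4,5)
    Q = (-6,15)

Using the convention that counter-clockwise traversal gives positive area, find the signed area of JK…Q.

Cross-terms: -82, -39, 0, -102, 14, -42, -30, 3  ⇒  Σ = -278
Signed area = Σ/2 = -139 (negative ⇒ clockwise traversal).

-139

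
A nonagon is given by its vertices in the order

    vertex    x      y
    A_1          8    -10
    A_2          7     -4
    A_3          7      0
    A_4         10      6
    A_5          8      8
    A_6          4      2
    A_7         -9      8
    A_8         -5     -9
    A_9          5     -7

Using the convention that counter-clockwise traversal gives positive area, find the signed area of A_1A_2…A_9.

190.5

Apply the shoelace (surveyor's) formula: 2A = Σ (x_i·y_{i+1} − x_{i+1}·y_i), indices taken mod 9.
Σ = (38) + (28) + (42) + (32) + (-16) + (50) + (121) + (80) + (6) = 381
Signed area = Σ/2 = 190.5 (positive ⇒ counter-clockwise traversal).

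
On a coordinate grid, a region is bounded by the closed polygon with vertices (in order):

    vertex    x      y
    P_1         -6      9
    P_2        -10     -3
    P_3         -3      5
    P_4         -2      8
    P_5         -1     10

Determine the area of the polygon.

37

Apply Gauss's area formula: 2A = Σ (x_i·y_{i+1} − x_{i+1}·y_i), indices taken mod 5.
Σ = (108) + (-59) + (-14) + (-12) + (51) = 74
Area = |Σ|/2 = 37.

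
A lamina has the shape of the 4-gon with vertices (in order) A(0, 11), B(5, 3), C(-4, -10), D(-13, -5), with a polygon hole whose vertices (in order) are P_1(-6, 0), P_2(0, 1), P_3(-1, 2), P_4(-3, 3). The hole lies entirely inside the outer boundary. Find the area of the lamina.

Outer boundary:
Σ = (-55) + (-38) + (-110) + (-143) = -346
Area = |Σ|/2 = 173.
Hole:
Apply Gauss's area formula: 2A = Σ (x_i·y_{i+1} − x_{i+1}·y_i), indices taken mod 4.
Σ = (-6) + (1) + (3) + (18) = 16
Area = |Σ|/2 = 8.
Net area = 173 − 8 = 165.

165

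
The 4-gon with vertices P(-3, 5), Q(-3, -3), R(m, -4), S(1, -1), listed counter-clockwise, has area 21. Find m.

0

Write out the shoelace sum; only the two edges meeting at R involve m:
2·Area = [((-3)·(-4) − m·(-3)) + (m·(-1) − 1·(-4))] + 26
       = 2·m + 42 = 42
⇒ m = 0.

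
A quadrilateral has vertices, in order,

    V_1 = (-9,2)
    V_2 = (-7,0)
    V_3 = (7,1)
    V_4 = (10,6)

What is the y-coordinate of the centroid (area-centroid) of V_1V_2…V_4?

Apply the surveyor's formula. First the cross-terms c_i = x_i·y_{i+1} − x_{i+1}·y_i:
  14, -7, 32, 74  ⇒  2A = 113, A = 56.5.
Then Σ (y_i + y_{i+1})·c_i = 837, so ȳ = 837 / (6·56.5) = 279/113.

279/113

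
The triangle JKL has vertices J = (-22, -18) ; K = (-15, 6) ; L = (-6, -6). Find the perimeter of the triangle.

60

|JK| = √((7)² + (24)²) = √625 = 25
|KL| = √((9)² + (-12)²) = √225 = 15
|LJ| = √((-16)² + (-12)²) = √400 = 20
Perimeter = 25 + 15 + 20 = 60.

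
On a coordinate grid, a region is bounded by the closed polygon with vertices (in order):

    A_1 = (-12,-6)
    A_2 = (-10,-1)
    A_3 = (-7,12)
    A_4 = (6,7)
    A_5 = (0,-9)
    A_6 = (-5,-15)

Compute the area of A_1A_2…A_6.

272.5

Apply the shoelace (surveyor's) formula: 2A = Σ (x_i·y_{i+1} − x_{i+1}·y_i), indices taken mod 6.
Σ = (-48) + (-127) + (-121) + (-54) + (-45) + (-150) = -545
Area = |Σ|/2 = 272.5.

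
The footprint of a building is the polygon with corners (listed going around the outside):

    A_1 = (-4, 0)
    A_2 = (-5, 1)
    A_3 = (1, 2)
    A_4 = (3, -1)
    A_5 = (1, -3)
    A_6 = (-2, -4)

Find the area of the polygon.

28

Apply the shoelace formula: 2A = Σ (x_i·y_{i+1} − x_{i+1}·y_i), indices taken mod 6.
Σ = (-4) + (-11) + (-7) + (-8) + (-10) + (-16) = -56
Area = |Σ|/2 = 28.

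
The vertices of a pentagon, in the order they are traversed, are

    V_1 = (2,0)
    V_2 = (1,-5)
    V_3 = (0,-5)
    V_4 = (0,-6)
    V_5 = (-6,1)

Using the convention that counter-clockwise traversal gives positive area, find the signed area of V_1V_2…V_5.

Cross-terms: -10, -5, 0, -36, -2  ⇒  Σ = -53
Signed area = Σ/2 = -26.5 (negative ⇒ clockwise traversal).

-26.5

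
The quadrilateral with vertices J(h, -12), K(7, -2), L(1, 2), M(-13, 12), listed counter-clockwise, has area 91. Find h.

8

Write out the shoelace sum; only the two edges meeting at J involve h:
2·Area = [((-13)·(-12) − h·12) + (h·(-2) − 7·(-12))] + 54
       = -14·h + 294 = 182
⇒ h = 8.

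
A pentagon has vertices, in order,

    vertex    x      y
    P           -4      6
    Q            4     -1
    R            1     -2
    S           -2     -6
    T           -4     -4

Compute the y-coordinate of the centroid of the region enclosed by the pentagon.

-9/31

Apply the shoelace formula. First the cross-terms c_i = x_i·y_{i+1} − x_{i+1}·y_i:
  -20, -7, -10, -16, -40  ⇒  2A = -93, A = -46.5.
Then Σ (y_i + y_{i+1})·c_i = 81, so ȳ = 81 / (6·(-46.5)) = -9/31.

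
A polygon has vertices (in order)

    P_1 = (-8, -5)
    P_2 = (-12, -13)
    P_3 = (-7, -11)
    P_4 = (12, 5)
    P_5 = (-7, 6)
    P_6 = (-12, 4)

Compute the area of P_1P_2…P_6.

212.5

Σ = (44) + (41) + (97) + (107) + (44) + (92) = 425
Area = |Σ|/2 = 212.5.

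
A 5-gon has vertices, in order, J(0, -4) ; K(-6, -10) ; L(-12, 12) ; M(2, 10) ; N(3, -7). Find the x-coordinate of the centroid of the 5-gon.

Apply the shoelace formula. First the cross-terms c_i = x_i·y_{i+1} − x_{i+1}·y_i:
  -24, -192, -144, -44, -12  ⇒  2A = -416, A = -208.
Then Σ (x_i + x_{i+1})·c_i = 4784, so x̄ = 4784 / (6·(-208)) = -23/6.

-23/6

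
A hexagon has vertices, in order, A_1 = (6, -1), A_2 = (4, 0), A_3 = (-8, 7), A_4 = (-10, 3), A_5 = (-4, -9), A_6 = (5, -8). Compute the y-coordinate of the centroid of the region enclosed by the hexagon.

Apply the shoelace formula. First the cross-terms c_i = x_i·y_{i+1} − x_{i+1}·y_i:
  4, 28, 46, 102, 77, 43  ⇒  2A = 300, A = 150.
Then Σ (y_i + y_{i+1})·c_i = -1656, so ȳ = -1656 / (6·150) = -1.84.

-1.84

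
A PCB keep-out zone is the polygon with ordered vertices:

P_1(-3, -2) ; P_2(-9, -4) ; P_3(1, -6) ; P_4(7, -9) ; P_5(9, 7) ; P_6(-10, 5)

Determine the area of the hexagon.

182.5

Apply Gauss's area formula: 2A = Σ (x_i·y_{i+1} − x_{i+1}·y_i), indices taken mod 6.
Σ = (-6) + (58) + (33) + (130) + (115) + (35) = 365
Area = |Σ|/2 = 182.5.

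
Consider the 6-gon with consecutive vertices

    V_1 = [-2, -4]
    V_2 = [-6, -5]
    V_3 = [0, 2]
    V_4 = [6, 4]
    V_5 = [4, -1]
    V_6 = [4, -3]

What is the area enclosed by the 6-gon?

Σ = (-14) + (-12) + (-12) + (-22) + (-8) + (-22) = -90
Area = |Σ|/2 = 45.

45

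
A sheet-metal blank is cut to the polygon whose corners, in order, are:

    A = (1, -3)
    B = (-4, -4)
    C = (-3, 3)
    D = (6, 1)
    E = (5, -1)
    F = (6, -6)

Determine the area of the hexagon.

54

Apply the shoelace formula: 2A = Σ (x_i·y_{i+1} − x_{i+1}·y_i), indices taken mod 6.
Σ = (-16) + (-24) + (-21) + (-11) + (-24) + (-12) = -108
Area = |Σ|/2 = 54.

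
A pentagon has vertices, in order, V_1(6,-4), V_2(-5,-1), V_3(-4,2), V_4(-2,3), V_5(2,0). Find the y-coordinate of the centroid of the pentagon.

Apply Gauss's area formula. First the cross-terms c_i = x_i·y_{i+1} − x_{i+1}·y_i:
  -26, -14, -8, -6, -8  ⇒  2A = -62, A = -31.
Then Σ (y_i + y_{i+1})·c_i = 90, so ȳ = 90 / (6·(-31)) = -15/31.

-15/31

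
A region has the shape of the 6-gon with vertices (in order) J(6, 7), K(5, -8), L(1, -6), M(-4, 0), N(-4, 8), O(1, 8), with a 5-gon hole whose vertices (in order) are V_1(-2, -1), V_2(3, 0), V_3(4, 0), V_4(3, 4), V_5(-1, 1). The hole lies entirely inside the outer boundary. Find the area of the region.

106.5

Outer boundary:
Apply the shoelace formula: 2A = Σ (x_i·y_{i+1} − x_{i+1}·y_i), indices taken mod 6.
Cross-terms: -83, -22, -24, -32, -40, -41  ⇒  Σ = -242
Area = |Σ|/2 = 121.
Hole:
Apply the surveyor's formula: 2A = Σ (x_i·y_{i+1} − x_{i+1}·y_i), indices taken mod 5.
Σ = (3) + (0) + (16) + (7) + (3) = 29
Area = |Σ|/2 = 14.5.
Net area = 121 − 14.5 = 106.5.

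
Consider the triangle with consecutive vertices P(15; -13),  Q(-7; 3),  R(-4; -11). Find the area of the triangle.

P→Q: (15)(3) − (-7)(-13) = -46
Q→R: (-7)(-11) − (-4)(3) = 89
R→P: (-4)(-13) − (15)(-11) = 217
Σ = 260
Area = |Σ|/2 = 130.

130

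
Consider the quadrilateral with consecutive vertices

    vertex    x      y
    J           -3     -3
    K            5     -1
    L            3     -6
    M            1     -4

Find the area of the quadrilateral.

15

Apply Gauss's area formula: 2A = Σ (x_i·y_{i+1} − x_{i+1}·y_i), indices taken mod 4.
J→K: (-3)(-1) − (5)(-3) = 18
K→L: (5)(-6) − (3)(-1) = -27
L→M: (3)(-4) − (1)(-6) = -6
M→J: (1)(-3) − (-3)(-4) = -15
Σ = -30
Area = |Σ|/2 = 15.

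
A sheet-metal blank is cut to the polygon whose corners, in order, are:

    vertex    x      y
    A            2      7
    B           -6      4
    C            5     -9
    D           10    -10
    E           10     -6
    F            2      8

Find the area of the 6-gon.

127

Apply the shoelace (surveyor's) formula: 2A = Σ (x_i·y_{i+1} − x_{i+1}·y_i), indices taken mod 6.
Σ = (50) + (34) + (40) + (40) + (92) + (-2) = 254
Area = |Σ|/2 = 127.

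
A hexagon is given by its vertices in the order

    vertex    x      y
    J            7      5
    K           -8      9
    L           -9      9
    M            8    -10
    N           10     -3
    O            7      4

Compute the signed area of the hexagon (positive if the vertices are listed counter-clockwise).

Apply Gauss's area formula: 2A = Σ (x_i·y_{i+1} − x_{i+1}·y_i), indices taken mod 6.
Σ = (103) + (9) + (18) + (76) + (61) + (7) = 274
Signed area = Σ/2 = 137 (positive ⇒ counter-clockwise traversal).

137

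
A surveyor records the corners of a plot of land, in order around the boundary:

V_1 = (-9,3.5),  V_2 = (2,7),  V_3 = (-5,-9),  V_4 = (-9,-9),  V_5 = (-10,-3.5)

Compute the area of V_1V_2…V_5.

107

Apply the surveyor's formula: 2A = Σ (x_i·y_{i+1} − x_{i+1}·y_i), indices taken mod 5.
Σ = (-70) + (17) + (-36) + (-58.5) + (-66.5) = -214
Area = |Σ|/2 = 107.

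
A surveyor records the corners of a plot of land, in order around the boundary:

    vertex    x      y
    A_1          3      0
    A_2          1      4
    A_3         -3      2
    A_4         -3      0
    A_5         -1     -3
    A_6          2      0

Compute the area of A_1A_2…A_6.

Cross-terms: 12, 14, 6, 9, 6, 0  ⇒  Σ = 47
Area = |Σ|/2 = 23.5.

23.5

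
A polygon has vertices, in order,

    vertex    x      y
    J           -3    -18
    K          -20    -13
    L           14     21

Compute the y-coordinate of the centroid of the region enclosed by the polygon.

Apply the shoelace (surveyor's) formula. First the cross-terms c_i = x_i·y_{i+1} − x_{i+1}·y_i:
  -321, -238, -189  ⇒  2A = -748, A = -374.
Then Σ (y_i + y_{i+1})·c_i = 7480, so ȳ = 7480 / (6·(-374)) = -10/3.

-10/3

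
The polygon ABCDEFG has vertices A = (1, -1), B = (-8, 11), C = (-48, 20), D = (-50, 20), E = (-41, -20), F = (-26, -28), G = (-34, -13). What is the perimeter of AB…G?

170

|AB| = √((-9)² + (12)²) = √225 = 15
|BC| = √((-40)² + (9)²) = √1681 = 41
|CD| = √((-2)² + (0)²) = √4 = 2
|DE| = √((9)² + (-40)²) = √1681 = 41
|EF| = √((15)² + (-8)²) = √289 = 17
|FG| = √((-8)² + (15)²) = √289 = 17
|GA| = √((35)² + (12)²) = √1369 = 37
Perimeter = 15 + 41 + 2 + 41 + 17 + 17 + 37 = 170.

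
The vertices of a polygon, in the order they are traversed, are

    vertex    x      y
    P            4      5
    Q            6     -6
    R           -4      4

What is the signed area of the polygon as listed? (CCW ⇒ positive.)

Apply the surveyor's formula: 2A = Σ (x_i·y_{i+1} − x_{i+1}·y_i), indices taken mod 3.
Cross-terms: -54, 0, -36  ⇒  Σ = -90
Signed area = Σ/2 = -45 (negative ⇒ clockwise traversal).

-45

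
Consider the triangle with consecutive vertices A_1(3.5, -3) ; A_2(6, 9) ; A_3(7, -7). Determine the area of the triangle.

26

A_1→A_2: (3.5)(9) − (6)(-3) = 49.5
A_2→A_3: (6)(-7) − (7)(9) = -105
A_3→A_1: (7)(-3) − (3.5)(-7) = 3.5
Σ = -52
Area = |Σ|/2 = 26.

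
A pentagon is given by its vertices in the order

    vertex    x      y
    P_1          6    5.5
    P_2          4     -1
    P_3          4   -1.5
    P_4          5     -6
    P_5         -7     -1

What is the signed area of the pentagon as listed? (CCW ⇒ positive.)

Apply the surveyor's formula: 2A = Σ (x_i·y_{i+1} − x_{i+1}·y_i), indices taken mod 5.
P_1→P_2: (6)(-1) − (4)(5.5) = -28
P_2→P_3: (4)(-1.5) − (4)(-1) = -2
P_3→P_4: (4)(-6) − (5)(-1.5) = -16.5
P_4→P_5: (5)(-1) − (-7)(-6) = -47
P_5→P_1: (-7)(5.5) − (6)(-1) = -32.5
Σ = -126
Signed area = Σ/2 = -63 (negative ⇒ clockwise traversal).

-63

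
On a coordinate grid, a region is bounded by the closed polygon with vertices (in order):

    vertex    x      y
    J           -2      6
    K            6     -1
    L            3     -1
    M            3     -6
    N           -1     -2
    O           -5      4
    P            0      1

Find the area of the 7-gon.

40.5

Cross-terms: -34, -3, -15, -12, -14, -5, 2  ⇒  Σ = -81
Area = |Σ|/2 = 40.5.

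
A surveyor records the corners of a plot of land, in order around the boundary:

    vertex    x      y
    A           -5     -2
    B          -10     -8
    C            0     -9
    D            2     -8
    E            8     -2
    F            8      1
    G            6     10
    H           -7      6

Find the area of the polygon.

Apply Gauss's area formula: 2A = Σ (x_i·y_{i+1} − x_{i+1}·y_i), indices taken mod 8.
Σ = (20) + (90) + (18) + (60) + (24) + (74) + (106) + (44) = 436
Area = |Σ|/2 = 218.

218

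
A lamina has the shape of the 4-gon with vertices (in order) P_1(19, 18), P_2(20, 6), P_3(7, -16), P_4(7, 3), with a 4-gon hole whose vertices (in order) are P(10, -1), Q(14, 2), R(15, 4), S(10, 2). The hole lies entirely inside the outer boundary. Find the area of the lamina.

Outer boundary:
Apply the shoelace (surveyor's) formula: 2A = Σ (x_i·y_{i+1} − x_{i+1}·y_i), indices taken mod 4.
Σ = (-246) + (-362) + (133) + (69) = -406
Area = |Σ|/2 = 203.
Hole:
Cross-terms: 34, 26, -10, -30  ⇒  Σ = 20
Area = |Σ|/2 = 10.
Net area = 203 − 10 = 193.

193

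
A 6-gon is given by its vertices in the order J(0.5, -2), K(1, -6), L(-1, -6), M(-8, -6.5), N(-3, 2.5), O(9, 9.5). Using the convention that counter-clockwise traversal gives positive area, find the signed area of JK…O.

Σ = (-1) + (-12) + (-41.5) + (-39.5) + (-51) + (-22.75) = -167.75
Signed area = Σ/2 = -83.875 (negative ⇒ clockwise traversal).

-83.875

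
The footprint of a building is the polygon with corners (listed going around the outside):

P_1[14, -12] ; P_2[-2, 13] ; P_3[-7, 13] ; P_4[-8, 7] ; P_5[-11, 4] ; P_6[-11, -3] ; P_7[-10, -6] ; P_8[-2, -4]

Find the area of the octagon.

272

Apply the shoelace formula: 2A = Σ (x_i·y_{i+1} − x_{i+1}·y_i), indices taken mod 8.
Σ = (158) + (65) + (55) + (45) + (77) + (36) + (28) + (80) = 544
Area = |Σ|/2 = 272.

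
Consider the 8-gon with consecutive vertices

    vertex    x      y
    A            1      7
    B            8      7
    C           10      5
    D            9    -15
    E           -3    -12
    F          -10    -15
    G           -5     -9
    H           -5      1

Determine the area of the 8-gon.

286.5

Apply Gauss's area formula: 2A = Σ (x_i·y_{i+1} − x_{i+1}·y_i), indices taken mod 8.
Σ = (-49) + (-30) + (-195) + (-153) + (-75) + (15) + (-50) + (-36) = -573
Area = |Σ|/2 = 286.5.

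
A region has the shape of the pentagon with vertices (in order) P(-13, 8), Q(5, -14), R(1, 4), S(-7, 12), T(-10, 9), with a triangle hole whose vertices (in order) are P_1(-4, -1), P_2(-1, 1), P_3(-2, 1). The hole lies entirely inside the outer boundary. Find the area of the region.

154

Outer boundary:
Σ = (142) + (34) + (40) + (57) + (37) = 310
Area = |Σ|/2 = 155.
Hole:
Apply the shoelace (surveyor's) formula: 2A = Σ (x_i·y_{i+1} − x_{i+1}·y_i), indices taken mod 3.
Σ = (-5) + (1) + (6) = 2
Area = |Σ|/2 = 1.
Net area = 155 − 1 = 154.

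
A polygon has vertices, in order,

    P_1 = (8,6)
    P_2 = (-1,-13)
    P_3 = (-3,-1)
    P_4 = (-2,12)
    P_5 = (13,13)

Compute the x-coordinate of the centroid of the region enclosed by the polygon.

482/191

Apply the shoelace (surveyor's) formula. First the cross-terms c_i = x_i·y_{i+1} − x_{i+1}·y_i:
  -98, -38, -38, -182, -26  ⇒  2A = -382, A = -191.
Then Σ (x_i + x_{i+1})·c_i = -2892, so x̄ = -2892 / (6·(-191)) = 482/191.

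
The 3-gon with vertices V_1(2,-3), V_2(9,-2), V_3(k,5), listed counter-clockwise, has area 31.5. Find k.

The doubled signed area Σ (x_i y_{i+1} − x_{i+1} y_i) is linear in k.
With k=0 it equals 58; the coefficient of k is -1 (from the two edges through V_3).
So -1·k + 58 = 2·31.5 = 63 ⇒ k = -5.

-5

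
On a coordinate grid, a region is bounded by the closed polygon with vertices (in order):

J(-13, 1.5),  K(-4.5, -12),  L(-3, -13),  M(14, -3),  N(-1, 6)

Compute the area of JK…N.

266.875

Apply Gauss's area formula: 2A = Σ (x_i·y_{i+1} − x_{i+1}·y_i), indices taken mod 5.
Σ = (162.75) + (22.5) + (191) + (81) + (76.5) = 533.75
Area = |Σ|/2 = 266.875.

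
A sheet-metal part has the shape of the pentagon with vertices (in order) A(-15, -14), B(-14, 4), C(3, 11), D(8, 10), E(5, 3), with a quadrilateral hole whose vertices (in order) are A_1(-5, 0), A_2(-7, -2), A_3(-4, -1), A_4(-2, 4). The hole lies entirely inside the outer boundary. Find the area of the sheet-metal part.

260

Outer boundary:
Apply the surveyor's formula: 2A = Σ (x_i·y_{i+1} − x_{i+1}·y_i), indices taken mod 5.
Cross-terms: -256, -166, -58, -26, -25  ⇒  Σ = -531
Area = |Σ|/2 = 265.5.
Hole:
A_1→A_2: (-5)(-2) − (-7)(0) = 10
A_2→A_3: (-7)(-1) − (-4)(-2) = -1
A_3→A_4: (-4)(4) − (-2)(-1) = -18
A_4→A_1: (-2)(0) − (-5)(4) = 20
Σ = 11
Area = |Σ|/2 = 5.5.
Net area = 265.5 − 5.5 = 260.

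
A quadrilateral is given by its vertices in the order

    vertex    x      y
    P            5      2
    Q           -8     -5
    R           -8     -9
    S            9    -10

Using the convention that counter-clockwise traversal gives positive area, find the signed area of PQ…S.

126

Σ = (-9) + (32) + (161) + (68) = 252
Signed area = Σ/2 = 126 (positive ⇒ counter-clockwise traversal).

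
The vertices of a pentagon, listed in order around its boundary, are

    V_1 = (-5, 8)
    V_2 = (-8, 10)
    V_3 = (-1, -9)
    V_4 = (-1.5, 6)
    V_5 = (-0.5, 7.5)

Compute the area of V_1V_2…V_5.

50.875

Apply Gauss's area formula: 2A = Σ (x_i·y_{i+1} − x_{i+1}·y_i), indices taken mod 5.
Cross-terms: 14, 82, -19.5, -8.25, 33.5  ⇒  Σ = 101.75
Area = |Σ|/2 = 50.875.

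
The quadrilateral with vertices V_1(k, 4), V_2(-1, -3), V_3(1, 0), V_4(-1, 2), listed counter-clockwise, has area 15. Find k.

-5

The doubled signed area Σ (x_i y_{i+1} − x_{i+1} y_i) is linear in k.
With k=0 it equals 5; the coefficient of k is -5 (from the two edges through V_1).
So -5·k + 5 = 2·15 = 30 ⇒ k = -5.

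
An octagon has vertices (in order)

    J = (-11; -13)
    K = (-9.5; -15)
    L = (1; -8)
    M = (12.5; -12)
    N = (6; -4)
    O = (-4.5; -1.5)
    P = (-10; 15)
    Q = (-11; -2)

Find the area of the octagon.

219.5

Apply Gauss's area formula: 2A = Σ (x_i·y_{i+1} − x_{i+1}·y_i), indices taken mod 8.
Σ = (41.5) + (91) + (88) + (22) + (-27) + (-82.5) + (185) + (121) = 439
Area = |Σ|/2 = 219.5.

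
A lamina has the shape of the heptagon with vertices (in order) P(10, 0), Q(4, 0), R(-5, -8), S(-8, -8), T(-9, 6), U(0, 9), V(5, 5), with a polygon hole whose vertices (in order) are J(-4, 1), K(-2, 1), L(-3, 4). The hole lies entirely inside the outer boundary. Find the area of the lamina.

173

Outer boundary:
Apply the shoelace formula: 2A = Σ (x_i·y_{i+1} − x_{i+1}·y_i), indices taken mod 7.
Σ = (0) + (-32) + (-24) + (-120) + (-81) + (-45) + (-50) = -352
Area = |Σ|/2 = 176.
Hole:
Σ = (-2) + (-5) + (13) = 6
Area = |Σ|/2 = 3.
Net area = 176 − 3 = 173.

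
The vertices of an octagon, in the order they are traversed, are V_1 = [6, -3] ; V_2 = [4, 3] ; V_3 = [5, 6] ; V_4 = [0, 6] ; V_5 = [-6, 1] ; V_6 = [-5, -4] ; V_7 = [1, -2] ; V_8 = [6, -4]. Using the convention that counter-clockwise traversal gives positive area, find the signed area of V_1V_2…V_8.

81

Cross-terms: 30, 9, 30, 36, 29, 14, 8, 6  ⇒  Σ = 162
Signed area = Σ/2 = 81 (positive ⇒ counter-clockwise traversal).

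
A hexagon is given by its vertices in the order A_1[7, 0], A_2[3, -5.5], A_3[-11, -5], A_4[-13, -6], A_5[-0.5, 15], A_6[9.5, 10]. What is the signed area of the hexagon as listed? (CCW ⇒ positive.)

Apply Gauss's area formula: 2A = Σ (x_i·y_{i+1} − x_{i+1}·y_i), indices taken mod 6.
A_1→A_2: (7)(-5.5) − (3)(0) = -38.5
A_2→A_3: (3)(-5) − (-11)(-5.5) = -75.5
A_3→A_4: (-11)(-6) − (-13)(-5) = 1
A_4→A_5: (-13)(15) − (-0.5)(-6) = -198
A_5→A_6: (-0.5)(10) − (9.5)(15) = -147.5
A_6→A_1: (9.5)(0) − (7)(10) = -70
Σ = -528.5
Signed area = Σ/2 = -264.25 (negative ⇒ clockwise traversal).

-264.25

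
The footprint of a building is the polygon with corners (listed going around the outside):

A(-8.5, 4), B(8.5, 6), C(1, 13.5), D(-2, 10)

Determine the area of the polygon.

Apply Gauss's area formula: 2A = Σ (x_i·y_{i+1} − x_{i+1}·y_i), indices taken mod 4.
Σ = (-85) + (108.75) + (37) + (77) = 137.75
Area = |Σ|/2 = 68.875.

68.875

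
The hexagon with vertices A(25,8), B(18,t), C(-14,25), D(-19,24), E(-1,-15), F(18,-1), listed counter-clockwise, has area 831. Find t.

Write out the shoelace sum; only the two edges meeting at B involve t:
2·Area = [(25·t − 18·8) + (18·25 − (-14)·t)] + 888
       = 39·t + 1194 = 1662
⇒ t = 12.

12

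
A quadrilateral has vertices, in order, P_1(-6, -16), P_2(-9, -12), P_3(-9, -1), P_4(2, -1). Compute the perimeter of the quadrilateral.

44

|P_1P_2| = √((-3)² + (4)²) = √25 = 5
|P_2P_3| = √((0)² + (11)²) = √121 = 11
|P_3P_4| = √((11)² + (0)²) = √121 = 11
|P_4P_1| = √((-8)² + (-15)²) = √289 = 17
Perimeter = 5 + 11 + 11 + 17 = 44.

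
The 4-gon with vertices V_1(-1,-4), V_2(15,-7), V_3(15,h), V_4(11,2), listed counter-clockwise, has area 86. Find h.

The doubled signed area Σ (x_i y_{i+1} − x_{i+1} y_i) is linear in h.
With h=0 it equals 160; the coefficient of h is 4 (from the two edges through V_3).
So 4·h + 160 = 2·86 = 172 ⇒ h = 3.

3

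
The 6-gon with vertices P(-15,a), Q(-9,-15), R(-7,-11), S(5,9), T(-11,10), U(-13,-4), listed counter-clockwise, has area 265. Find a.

The doubled signed area Σ (x_i y_{i+1} − x_{i+1} y_i) is linear in a.
With a=0 it equals 474; the coefficient of a is -4 (from the two edges through P).
So -4·a + 474 = 2·265 = 530 ⇒ a = -14.

-14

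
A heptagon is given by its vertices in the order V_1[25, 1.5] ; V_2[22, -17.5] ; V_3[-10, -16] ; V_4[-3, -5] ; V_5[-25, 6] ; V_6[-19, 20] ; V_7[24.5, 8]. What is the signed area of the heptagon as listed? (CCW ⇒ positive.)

Apply the shoelace (surveyor's) formula: 2A = Σ (x_i·y_{i+1} − x_{i+1}·y_i), indices taken mod 7.
Σ = (-470.5) + (-527) + (2) + (-143) + (-386) + (-642) + (-163.25) = -2329.75
Signed area = Σ/2 = -1164.875 (negative ⇒ clockwise traversal).

-1164.875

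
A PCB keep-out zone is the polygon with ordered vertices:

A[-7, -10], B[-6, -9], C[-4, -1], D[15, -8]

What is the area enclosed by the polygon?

Apply Gauss's area formula: 2A = Σ (x_i·y_{i+1} − x_{i+1}·y_i), indices taken mod 4.
A→B: (-7)(-9) − (-6)(-10) = 3
B→C: (-6)(-1) − (-4)(-9) = -30
C→D: (-4)(-8) − (15)(-1) = 47
D→A: (15)(-10) − (-7)(-8) = -206
Σ = -186
Area = |Σ|/2 = 93.

93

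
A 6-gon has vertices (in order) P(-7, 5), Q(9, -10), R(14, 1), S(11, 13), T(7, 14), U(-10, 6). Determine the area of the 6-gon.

Σ = (25) + (149) + (171) + (63) + (182) + (-8) = 582
Area = |Σ|/2 = 291.

291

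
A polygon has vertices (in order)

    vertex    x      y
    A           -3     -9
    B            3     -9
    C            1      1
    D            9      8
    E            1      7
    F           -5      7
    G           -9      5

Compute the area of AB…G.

148

Apply Gauss's area formula: 2A = Σ (x_i·y_{i+1} − x_{i+1}·y_i), indices taken mod 7.
Σ = (54) + (12) + (-1) + (55) + (42) + (38) + (96) = 296
Area = |Σ|/2 = 148.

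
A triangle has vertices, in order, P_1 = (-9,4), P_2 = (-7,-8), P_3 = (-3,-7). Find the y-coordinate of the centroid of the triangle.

Apply the shoelace (surveyor's) formula. First the cross-terms c_i = x_i·y_{i+1} − x_{i+1}·y_i:
  100, 25, -75  ⇒  2A = 50, A = 25.
Then Σ (y_i + y_{i+1})·c_i = -550, so ȳ = -550 / (6·25) = -11/3.

-11/3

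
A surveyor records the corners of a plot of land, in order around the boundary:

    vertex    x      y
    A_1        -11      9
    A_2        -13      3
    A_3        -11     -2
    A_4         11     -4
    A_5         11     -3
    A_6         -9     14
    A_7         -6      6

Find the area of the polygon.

194.5

Σ = (84) + (59) + (66) + (11) + (127) + (30) + (12) = 389
Area = |Σ|/2 = 194.5.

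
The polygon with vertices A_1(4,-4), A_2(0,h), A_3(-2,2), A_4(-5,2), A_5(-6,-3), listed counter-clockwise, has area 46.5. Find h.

The doubled signed area Σ (x_i y_{i+1} − x_{i+1} y_i) is linear in h.
With h=0 it equals 69; the coefficient of h is 6 (from the two edges through A_2).
So 6·h + 69 = 2·46.5 = 93 ⇒ h = 4.

4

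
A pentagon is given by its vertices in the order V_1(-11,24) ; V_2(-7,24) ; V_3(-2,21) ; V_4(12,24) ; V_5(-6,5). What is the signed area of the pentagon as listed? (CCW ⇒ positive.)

-190

Apply the shoelace (surveyor's) formula: 2A = Σ (x_i·y_{i+1} − x_{i+1}·y_i), indices taken mod 5.
V_1→V_2: (-11)(24) − (-7)(24) = -96
V_2→V_3: (-7)(21) − (-2)(24) = -99
V_3→V_4: (-2)(24) − (12)(21) = -300
V_4→V_5: (12)(5) − (-6)(24) = 204
V_5→V_1: (-6)(24) − (-11)(5) = -89
Σ = -380
Signed area = Σ/2 = -190 (negative ⇒ clockwise traversal).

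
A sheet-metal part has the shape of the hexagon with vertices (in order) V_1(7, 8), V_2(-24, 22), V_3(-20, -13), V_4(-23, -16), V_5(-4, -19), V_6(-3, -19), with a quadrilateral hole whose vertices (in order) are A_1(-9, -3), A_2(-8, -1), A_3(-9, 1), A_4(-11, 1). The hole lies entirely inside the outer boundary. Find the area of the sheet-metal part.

804

Outer boundary:
Apply the shoelace formula: 2A = Σ (x_i·y_{i+1} − x_{i+1}·y_i), indices taken mod 6.
Cross-terms: 346, 752, 21, 373, 19, 109  ⇒  Σ = 1620
Area = |Σ|/2 = 810.
Hole:
Apply Gauss's area formula: 2A = Σ (x_i·y_{i+1} − x_{i+1}·y_i), indices taken mod 4.
Σ = (-15) + (-17) + (2) + (42) = 12
Area = |Σ|/2 = 6.
Net area = 810 − 6 = 804.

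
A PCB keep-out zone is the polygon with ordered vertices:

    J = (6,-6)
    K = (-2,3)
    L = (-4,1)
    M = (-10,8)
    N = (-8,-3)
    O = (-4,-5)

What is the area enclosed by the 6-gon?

Apply the shoelace formula: 2A = Σ (x_i·y_{i+1} − x_{i+1}·y_i), indices taken mod 6.
Σ = (6) + (10) + (-22) + (94) + (28) + (54) = 170
Area = |Σ|/2 = 85.

85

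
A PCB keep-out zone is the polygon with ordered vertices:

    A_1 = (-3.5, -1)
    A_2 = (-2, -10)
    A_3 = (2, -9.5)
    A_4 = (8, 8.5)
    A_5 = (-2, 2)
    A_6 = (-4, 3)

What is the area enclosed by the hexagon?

Σ = (33) + (39) + (93) + (33) + (2) + (14.5) = 214.5
Area = |Σ|/2 = 107.25.

107.25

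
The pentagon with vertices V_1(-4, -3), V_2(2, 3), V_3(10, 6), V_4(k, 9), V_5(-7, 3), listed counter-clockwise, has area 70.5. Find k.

7

Write out the shoelace sum; only the two edges meeting at V_4 involve k:
2·Area = [(10·9 − k·6) + (k·3 − (-7)·9)] + 9
       = -3·k + 162 = 141
⇒ k = 7.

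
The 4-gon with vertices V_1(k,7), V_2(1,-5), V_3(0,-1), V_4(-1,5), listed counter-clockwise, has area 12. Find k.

The doubled signed area Σ (x_i y_{i+1} − x_{i+1} y_i) is linear in k.
With k=0 it equals -16; the coefficient of k is -10 (from the two edges through V_1).
So -10·k + -16 = 2·12 = 24 ⇒ k = -4.

-4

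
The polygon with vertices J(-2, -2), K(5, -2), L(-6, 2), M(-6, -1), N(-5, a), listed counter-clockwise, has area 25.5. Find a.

-4

Write out the shoelace sum; only the two edges meeting at N involve a:
2·Area = [((-6)·a − (-5)·(-1)) + ((-5)·(-2) − (-2)·a)] + 30
       = -4·a + 35 = 51
⇒ a = -4.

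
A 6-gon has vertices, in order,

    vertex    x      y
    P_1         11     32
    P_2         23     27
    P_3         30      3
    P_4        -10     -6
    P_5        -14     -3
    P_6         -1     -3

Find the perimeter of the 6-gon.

134

|P_1P_2| = √((12)² + (-5)²) = √169 = 13
|P_2P_3| = √((7)² + (-24)²) = √625 = 25
|P_3P_4| = √((-40)² + (-9)²) = √1681 = 41
|P_4P_5| = √((-4)² + (3)²) = √25 = 5
|P_5P_6| = √((13)² + (0)²) = √169 = 13
|P_6P_1| = √((12)² + (35)²) = √1369 = 37
Perimeter = 13 + 25 + 41 + 5 + 13 + 37 = 134.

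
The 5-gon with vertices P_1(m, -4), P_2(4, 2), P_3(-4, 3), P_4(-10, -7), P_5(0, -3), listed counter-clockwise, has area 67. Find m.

Write out the shoelace sum; only the two edges meeting at P_1 involve m:
2·Area = [(0·(-4) − m·(-3)) + (m·2 − 4·(-4))] + 108
       = 5·m + 124 = 134
⇒ m = 2.

2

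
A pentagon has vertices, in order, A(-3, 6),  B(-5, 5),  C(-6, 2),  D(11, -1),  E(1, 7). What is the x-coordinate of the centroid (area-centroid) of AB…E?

Apply the surveyor's formula. First the cross-terms c_i = x_i·y_{i+1} − x_{i+1}·y_i:
  15, 20, -16, 78, 27  ⇒  2A = 124, A = 62.
Then Σ (x_i + x_{i+1})·c_i = 462, so x̄ = 462 / (6·62) = 77/62.

77/62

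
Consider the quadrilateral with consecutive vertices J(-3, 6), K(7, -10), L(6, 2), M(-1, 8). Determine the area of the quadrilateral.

65

Σ = (-12) + (74) + (50) + (18) = 130
Area = |Σ|/2 = 65.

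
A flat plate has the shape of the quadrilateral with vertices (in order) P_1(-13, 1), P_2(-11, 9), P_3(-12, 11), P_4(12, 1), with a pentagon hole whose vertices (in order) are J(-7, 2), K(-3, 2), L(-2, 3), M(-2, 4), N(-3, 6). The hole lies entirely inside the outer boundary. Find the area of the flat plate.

Outer boundary:
Σ = (-106) + (-13) + (-144) + (25) = -238
Area = |Σ|/2 = 119.
Hole:
Apply Gauss's area formula: 2A = Σ (x_i·y_{i+1} − x_{i+1}·y_i), indices taken mod 5.
Σ = (-8) + (-5) + (-2) + (0) + (36) = 21
Area = |Σ|/2 = 10.5.
Net area = 119 − 10.5 = 108.5.

108.5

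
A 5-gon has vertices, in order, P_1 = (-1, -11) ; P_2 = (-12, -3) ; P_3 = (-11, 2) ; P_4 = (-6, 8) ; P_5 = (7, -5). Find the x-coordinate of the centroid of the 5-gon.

-627/185

Apply the surveyor's formula. First the cross-terms c_i = x_i·y_{i+1} − x_{i+1}·y_i:
  -129, -57, -76, -26, -82  ⇒  2A = -370, A = -185.
Then Σ (x_i + x_{i+1})·c_i = 3762, so x̄ = 3762 / (6·(-185)) = -627/185.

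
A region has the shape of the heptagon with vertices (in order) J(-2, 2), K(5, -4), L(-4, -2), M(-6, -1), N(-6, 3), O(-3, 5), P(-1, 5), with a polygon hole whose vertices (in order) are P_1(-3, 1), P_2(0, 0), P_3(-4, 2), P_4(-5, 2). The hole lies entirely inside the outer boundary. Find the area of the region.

40

Outer boundary:
Apply the shoelace formula: 2A = Σ (x_i·y_{i+1} − x_{i+1}·y_i), indices taken mod 7.
Cross-terms: -2, -26, -8, -24, -21, -10, 8  ⇒  Σ = -83
Area = |Σ|/2 = 41.5.
Hole:
Apply the surveyor's formula: 2A = Σ (x_i·y_{i+1} − x_{i+1}·y_i), indices taken mod 4.
Σ = (0) + (0) + (2) + (1) = 3
Area = |Σ|/2 = 1.5.
Net area = 41.5 − 1.5 = 40.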